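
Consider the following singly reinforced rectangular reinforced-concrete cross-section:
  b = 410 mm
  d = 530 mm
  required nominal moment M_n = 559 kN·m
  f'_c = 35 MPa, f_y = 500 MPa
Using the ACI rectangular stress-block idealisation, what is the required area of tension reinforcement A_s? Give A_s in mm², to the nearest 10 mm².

A_s ≈ 2320 mm²

With M_n = 0.85 f'_c a b (d − a/2), solve the quadratic for a:
a = d − √(d² − 2M_n/(0.85 f'_c b)) = 530 − √(530² − 2 × 559×10⁶/(0.85 × 35 × 410)) = 94.98 mm.
A_s = 0.85 f'_c a b / f_y = 0.85 × 35 × 94.98 × 410 / 500 = 2317.0 mm².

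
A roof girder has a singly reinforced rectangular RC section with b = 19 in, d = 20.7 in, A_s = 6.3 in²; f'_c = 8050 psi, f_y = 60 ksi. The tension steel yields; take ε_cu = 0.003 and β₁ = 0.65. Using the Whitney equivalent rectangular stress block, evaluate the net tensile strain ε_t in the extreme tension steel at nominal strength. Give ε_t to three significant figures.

a = A_s f_y/(0.85 f'_c b) = 2.908 in.
β₁ = 0.65, so c = a/β₁ = 2.908/0.65 = 4.474 in.
From the linear strain diagram with ε_cu = 0.003: ε_t = 0.003 (d − c)/c = 0.003 × (20.7 − 4.474)/4.474 = 0.0109.
Since ε_t ≥ 0.005, the section is tension-controlled.

ε_t ≈ 0.0109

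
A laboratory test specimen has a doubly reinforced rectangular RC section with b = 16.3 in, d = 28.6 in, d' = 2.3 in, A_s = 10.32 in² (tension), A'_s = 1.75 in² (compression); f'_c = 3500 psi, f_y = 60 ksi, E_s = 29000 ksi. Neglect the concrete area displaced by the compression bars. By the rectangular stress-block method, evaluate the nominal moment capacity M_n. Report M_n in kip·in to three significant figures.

M_n ≈ 14700 kip·in

Assume both steels yield.
a = (A_s − A'_s) f_y/(0.85 f'_c b) = (10.32 − 1.75) × 60/(0.85 × 3.5 × 16.3) = 10.604 in.
c = a/β₁ = 10.604/0.85 = 12.475 in; ε'_s = 0.003(c − d')/c = 0.0024 ≥ ε_y = 0.0021, so the compression steel yields.
M_n = (A_s − A'_s) f_y (d − a/2) + A'_s f_y (d − d') = 514.2 × (28.6 − 5.302) + 105 × (28.6 − 2.3) = 11979.8 + 2761.5 = 14741.3 kip·in.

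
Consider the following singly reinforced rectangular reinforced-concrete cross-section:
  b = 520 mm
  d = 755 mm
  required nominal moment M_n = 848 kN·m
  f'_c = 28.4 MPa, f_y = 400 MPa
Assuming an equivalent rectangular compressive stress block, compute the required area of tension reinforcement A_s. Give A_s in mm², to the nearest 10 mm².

With M_n = 0.85 f'_c a b (d − a/2), solve the quadratic for a:
a = d − √(d² − 2M_n/(0.85 f'_c b)) = 755 − √(755² − 2 × 848×10⁶/(0.85 × 28.4 × 520)) = 95.52 mm.
A_s = 0.85 f'_c a b / f_y = 0.85 × 28.4 × 95.52 × 520 / 400 = 2997.6 mm².

A_s ≈ 3000 mm²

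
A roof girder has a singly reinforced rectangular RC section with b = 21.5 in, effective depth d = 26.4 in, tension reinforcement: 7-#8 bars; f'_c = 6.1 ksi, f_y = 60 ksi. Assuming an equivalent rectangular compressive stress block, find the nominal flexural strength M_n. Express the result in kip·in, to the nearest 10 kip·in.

M_n ≈ 8270 kip·in

A_s = 7 × 0.79 = 5.53 in².
T = A_s f_y = 5.53 × 60 = 331.8 kips.
a = T/(0.85 f'_c b) = 331.8/(0.85 × 6.1 × 21.5) = 2.976 in.
M_n = T(d − a/2) = 331.8 × (26.4 − 1.488) = 8265.8 kip·in.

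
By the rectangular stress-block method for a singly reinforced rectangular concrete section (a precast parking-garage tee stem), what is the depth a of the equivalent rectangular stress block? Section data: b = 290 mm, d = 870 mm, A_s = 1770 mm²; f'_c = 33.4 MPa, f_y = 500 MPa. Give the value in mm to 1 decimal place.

T = A_s f_y = 1770 × 500 = 885000 N = 885 kN.
Setting C = 0.85 f'_c a b equal to T: a = 885000/(0.85 × 33.4 × 290) = 107.5 mm.

a ≈ 107.5 mm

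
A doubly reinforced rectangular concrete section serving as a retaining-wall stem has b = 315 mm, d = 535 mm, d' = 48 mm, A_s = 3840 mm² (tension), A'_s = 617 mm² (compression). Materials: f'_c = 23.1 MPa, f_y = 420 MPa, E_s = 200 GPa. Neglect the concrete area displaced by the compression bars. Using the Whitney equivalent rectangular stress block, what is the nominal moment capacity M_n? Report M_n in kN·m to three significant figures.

M_n ≈ 702 kN·m

Assume both tension and compression steel yield.
Net tension couple steel: A_s − A'_s = 3223 mm².
a = (A_s − A'_s) f_y / (0.85 f'_c b) = 1353660/(0.85 × 23.1 × 315) = 218.86 mm.
c = a/β₁ = 218.86/0.85 = 257.48 mm; ε'_s = 0.003(c − d')/c = 0.0024 ≥ f_y/E_s = 0.0021, so compression steel does yield.
M_n = (A_s − A'_s) f_y (d − a/2) + A'_s f_y (d − d') = [1353660 × (535 − 109.43) + 259140 × (535 − 48)] × 10⁻⁶ = 576.08 + 126.20 = 702.28 kN·m.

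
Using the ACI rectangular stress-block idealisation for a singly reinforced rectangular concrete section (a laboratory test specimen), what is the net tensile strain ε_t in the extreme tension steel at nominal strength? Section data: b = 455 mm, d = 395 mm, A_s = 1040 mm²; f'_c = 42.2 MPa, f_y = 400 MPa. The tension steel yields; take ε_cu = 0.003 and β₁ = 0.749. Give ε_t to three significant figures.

ε_t ≈ 0.0318

a = A_s f_y/(0.85 f'_c b) = 25.49 mm.
β₁ = 0.749, so c = a/β₁ = 25.49/0.749 = 34.03 mm.
From the linear strain diagram with ε_cu = 0.003: ε_t = 0.003 (d − c)/c = 0.003 × (395 − 34.03)/34.03 = 0.0318.
Since ε_t ≥ 0.005, the section is tension-controlled.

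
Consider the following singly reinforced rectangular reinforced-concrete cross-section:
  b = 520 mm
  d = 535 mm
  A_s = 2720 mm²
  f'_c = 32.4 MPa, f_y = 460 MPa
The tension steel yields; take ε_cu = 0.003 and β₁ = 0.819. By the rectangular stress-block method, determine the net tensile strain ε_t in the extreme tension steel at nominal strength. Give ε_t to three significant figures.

ε_t ≈ 0.0120

a = A_s f_y/(0.85 f'_c b) = 87.37 mm.
β₁ = 0.819, so c = a/β₁ = 87.37/0.819 = 106.68 mm.
From the linear strain diagram with ε_cu = 0.003: ε_t = 0.003 (d − c)/c = 0.003 × (535 − 106.68)/106.68 = 0.0120.
Since ε_t ≥ 0.005, the section is tension-controlled.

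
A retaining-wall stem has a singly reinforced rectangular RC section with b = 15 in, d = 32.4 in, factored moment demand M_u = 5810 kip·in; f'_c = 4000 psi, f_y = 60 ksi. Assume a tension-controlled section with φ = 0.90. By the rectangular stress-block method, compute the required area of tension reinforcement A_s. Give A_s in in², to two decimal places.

M_n = M_u/φ = 5810/0.90 = 6455.56 kip·in.
From M_n = 0.85 f'_c a b (d − a/2):
a = d − √(d² − 2M_n/(0.85 f'_c b)) = 32.4 − √(32.4² − 2 × 6455.56/(0.85 × 4 × 15)) = 4.176 in.
A_s = 0.85 f'_c a b / f_y = 0.85 × 4 × 4.176 × 15 / 60 = 3.550 in².

A_s ≈ 3.55 in²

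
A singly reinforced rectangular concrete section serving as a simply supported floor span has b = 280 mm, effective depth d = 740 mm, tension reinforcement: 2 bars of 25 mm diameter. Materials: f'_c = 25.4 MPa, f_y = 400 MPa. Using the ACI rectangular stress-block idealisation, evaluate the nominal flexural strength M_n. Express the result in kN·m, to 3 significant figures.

A_s = 2 × 491 = 982 mm².
T = A_s f_y = 982 × 400 = 392800 N = 392.8 kN.
From C = T: a = T/(0.85 f'_c b) = 392800/(0.85 × 25.4 × 280) = 64.98 mm.
M_n = T(d − a/2) = 392.8 kN × (740 − 32.49) mm = 277.91 kN·m.

M_n ≈ 278 kN·m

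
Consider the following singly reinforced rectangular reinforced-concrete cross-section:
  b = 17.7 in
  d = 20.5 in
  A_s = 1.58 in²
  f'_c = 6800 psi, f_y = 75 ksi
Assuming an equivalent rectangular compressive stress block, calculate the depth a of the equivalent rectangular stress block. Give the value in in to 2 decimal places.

T = A_s f_y = 1.58 × 75 = 118.5 kips.
a = T/(0.85 f'_c b) = 118.5/(0.85 × 6.8 × 17.7) = 1.16 in.

a ≈ 1.16 in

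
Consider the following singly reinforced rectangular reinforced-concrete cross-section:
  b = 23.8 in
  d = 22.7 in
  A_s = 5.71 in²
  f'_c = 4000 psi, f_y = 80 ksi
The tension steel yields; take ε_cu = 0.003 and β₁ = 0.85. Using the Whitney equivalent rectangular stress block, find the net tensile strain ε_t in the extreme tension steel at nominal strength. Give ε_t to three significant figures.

ε_t ≈ 0.00725

a = A_s f_y/(0.85 f'_c b) = 5.645 in.
β₁ = 0.85, so c = a/β₁ = 5.645/0.85 = 6.641 in.
From the linear strain diagram with ε_cu = 0.003: ε_t = 0.003 (d − c)/c = 0.003 × (22.7 − 6.641)/6.641 = 0.00725.
Since ε_t ≥ 0.005, the section is tension-controlled.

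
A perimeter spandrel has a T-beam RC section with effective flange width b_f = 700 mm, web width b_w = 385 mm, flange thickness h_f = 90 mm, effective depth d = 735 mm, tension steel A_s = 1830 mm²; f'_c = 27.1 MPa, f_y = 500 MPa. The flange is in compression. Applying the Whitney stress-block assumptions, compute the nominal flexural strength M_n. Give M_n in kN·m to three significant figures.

Tension: T = A_s f_y = 1830 × 500 = 915000 N.
Try a within the flange: a = T/(0.85 f'_c b_f) = 915000/(0.85 × 27.1 × 700) = 56.75 mm.
Since a = 56.75 ≤ h_f = 90 mm, the stress block lies entirely in the flange; analyse as a rectangular beam of width b_f.
M_n = T(d − a/2) = 915000 × (735 − 28.375) = 646.56 × 10⁶ N·mm.
M_n = 646.56 kN·m.

M_n ≈ 647 kN·m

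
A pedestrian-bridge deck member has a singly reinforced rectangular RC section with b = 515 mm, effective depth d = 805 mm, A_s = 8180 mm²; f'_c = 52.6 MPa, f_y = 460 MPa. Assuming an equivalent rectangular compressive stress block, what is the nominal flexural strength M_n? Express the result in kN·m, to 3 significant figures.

T = A_s f_y = 8180 × 460 = 3762800 N = 3762.8 kN.
From C = T: a = T/(0.85 f'_c b) = 3762800/(0.85 × 52.6 × 515) = 163.42 mm.
M_n = T(d − a/2) = 3762.8 kN × (805 − 81.71) mm = 2721.60 kN·m.

M_n ≈ 2720 kN·m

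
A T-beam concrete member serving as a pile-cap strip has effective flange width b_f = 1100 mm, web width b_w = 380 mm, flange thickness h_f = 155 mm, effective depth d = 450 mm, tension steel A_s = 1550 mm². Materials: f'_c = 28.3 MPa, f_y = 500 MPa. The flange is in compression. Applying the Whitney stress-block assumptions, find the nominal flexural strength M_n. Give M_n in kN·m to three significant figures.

M_n ≈ 337 kN·m

Tension: T = A_s f_y = 1550 × 500 = 775000 N.
Try a within the flange: a = T/(0.85 f'_c b_f) = 775000/(0.85 × 28.3 × 1100) = 29.29 mm.
Since a = 29.29 ≤ h_f = 155 mm, the stress block lies entirely in the flange; analyse as a rectangular beam of width b_f.
M_n = T(d − a/2) = 775000 × (450 − 14.645) = 337.40 × 10⁶ N·mm.
M_n = 337.40 kN·m.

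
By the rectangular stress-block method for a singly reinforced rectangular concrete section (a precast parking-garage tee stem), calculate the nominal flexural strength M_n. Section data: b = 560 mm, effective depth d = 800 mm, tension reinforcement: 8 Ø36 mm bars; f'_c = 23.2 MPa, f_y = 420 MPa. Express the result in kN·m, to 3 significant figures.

M_n ≈ 2210 kN·m

A_s = 8 × 1018 = 8144 mm².
T = A_s f_y = 8144 × 420 = 3420480 N = 3420.48 kN.
From C = T: a = T/(0.85 f'_c b) = 3420480/(0.85 × 23.2 × 560) = 309.74 mm.
M_n = T(d − a/2) = 3420.48 kN × (800 − 154.87) mm = 2206.65 kN·m.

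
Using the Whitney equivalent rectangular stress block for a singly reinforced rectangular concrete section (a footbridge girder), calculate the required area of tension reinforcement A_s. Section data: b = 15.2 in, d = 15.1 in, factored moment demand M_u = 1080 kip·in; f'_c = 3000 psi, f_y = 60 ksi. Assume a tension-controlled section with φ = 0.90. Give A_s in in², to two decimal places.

A_s ≈ 1.43 in²

M_n = M_u/φ = 1080/0.90 = 1200 kip·in.
From M_n = 0.85 f'_c a b (d − a/2):
a = d − √(d² − 2M_n/(0.85 f'_c b)) = 15.1 − √(15.1² − 2 × 1200/(0.85 × 3 × 15.2)) = 2.212 in.
A_s = 0.85 f'_c a b / f_y = 0.85 × 3 × 2.212 × 15.2 / 60 = 1.429 in².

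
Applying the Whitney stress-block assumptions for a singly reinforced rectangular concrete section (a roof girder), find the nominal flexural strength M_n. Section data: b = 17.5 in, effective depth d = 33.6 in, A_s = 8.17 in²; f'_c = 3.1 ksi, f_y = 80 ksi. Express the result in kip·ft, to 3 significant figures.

T = A_s f_y = 8.17 × 80 = 653.6 kips.
a = T/(0.85 f'_c b) = 653.6/(0.85 × 3.1 × 17.5) = 14.174 in.
M_n = T(d − a/2) = 653.6 × (33.6 − 7.087) = 17328.9 kip·in = 17328.9/12 = 1444.08 kip·ft.

M_n ≈ 1440 kip·ft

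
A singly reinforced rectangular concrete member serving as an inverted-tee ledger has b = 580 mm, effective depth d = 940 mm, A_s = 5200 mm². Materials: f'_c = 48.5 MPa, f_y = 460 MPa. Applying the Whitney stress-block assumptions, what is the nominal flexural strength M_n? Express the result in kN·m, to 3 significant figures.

M_n ≈ 2130 kN·m

T = A_s f_y = 5200 × 460 = 2392000 N = 2392 kN.
From C = T: a = T/(0.85 f'_c b) = 2392000/(0.85 × 48.5 × 580) = 100.04 mm.
M_n = T(d − a/2) = 2392 kN × (940 − 50.02) mm = 2128.83 kN·m.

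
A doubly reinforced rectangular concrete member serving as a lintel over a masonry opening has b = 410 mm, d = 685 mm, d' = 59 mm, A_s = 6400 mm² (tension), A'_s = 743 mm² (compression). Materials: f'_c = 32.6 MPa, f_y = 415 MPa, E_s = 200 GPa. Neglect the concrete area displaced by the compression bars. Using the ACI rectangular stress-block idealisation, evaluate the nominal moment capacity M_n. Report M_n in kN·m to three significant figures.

Assume both tension and compression steel yield.
Net tension couple steel: A_s − A'_s = 5657 mm².
a = (A_s − A'_s) f_y / (0.85 f'_c b) = 2347655/(0.85 × 32.6 × 410) = 206.64 mm.
c = a/β₁ = 206.64/0.817 = 252.93 mm; ε'_s = 0.003(c − d')/c = 0.0023 ≥ f_y/E_s = 0.0021, so compression steel does yield.
M_n = (A_s − A'_s) f_y (d − a/2) + A'_s f_y (d − d') = [2347655 × (685 − 103.32) + 308345 × (685 − 59)] × 10⁻⁶ = 1365.58 + 193.02 = 1558.60 kN·m.

M_n ≈ 1560 kN·m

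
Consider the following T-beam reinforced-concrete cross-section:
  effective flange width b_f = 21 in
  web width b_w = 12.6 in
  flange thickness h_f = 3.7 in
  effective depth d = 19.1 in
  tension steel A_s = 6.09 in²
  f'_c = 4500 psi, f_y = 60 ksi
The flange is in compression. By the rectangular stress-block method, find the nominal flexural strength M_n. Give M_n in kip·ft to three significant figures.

Tension: T = A_s f_y = 6.09 × 60 = 365.4 kips.
Try a within the flange: a = T/(0.85 f'_c b_f) = 365.4/(0.85 × 4.5 × 21) = 4.549 in.
a = 4.549 > h_f = 3.7 in: the block extends into the web. Split into flange-overhang and web parts.
C_f = 0.85 f'_c (b_f − b_w) h_f = 0.85 × 4.5 × (21 − 12.6) × 3.7 = 118.9 kips.
Remaining web compression depth: a_w = (T − C_f)/(0.85 f'_c b_w) = (365.4 − 118.9)/(0.85 × 4.5 × 12.6) = 5.115 in.
M_n = C_f(d − h_f/2) + (T − C_f)(d − a_w/2) = 118.9 × (19.1 − 1.85) + 246.5 × (19.1 − 2.5575) = 2051.0 + 4077.7 = 6128.7 kip·in.
M_n = 6128.7/12 = 510.73 kip·ft.

M_n ≈ 511 kip·ft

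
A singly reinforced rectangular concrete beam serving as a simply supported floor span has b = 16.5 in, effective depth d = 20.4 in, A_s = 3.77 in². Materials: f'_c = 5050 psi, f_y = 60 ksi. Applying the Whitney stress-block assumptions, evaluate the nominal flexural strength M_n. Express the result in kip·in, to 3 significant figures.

T = A_s f_y = 3.77 × 60 = 226.2 kips.
a = T/(0.85 f'_c b) = 226.2/(0.85 × 5.05 × 16.5) = 3.194 in.
M_n = T(d − a/2) = 226.2 × (20.4 − 1.597) = 4253.2 kip·in.

M_n ≈ 4250 kip·in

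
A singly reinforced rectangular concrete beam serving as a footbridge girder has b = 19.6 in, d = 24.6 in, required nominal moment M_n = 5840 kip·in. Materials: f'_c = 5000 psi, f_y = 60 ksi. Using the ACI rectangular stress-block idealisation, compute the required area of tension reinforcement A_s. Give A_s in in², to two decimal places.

From M_n = 0.85 f'_c a b (d − a/2):
a = d − √(d² − 2M_n/(0.85 f'_c b)) = 24.6 − √(24.6² − 2 × 5840/(0.85 × 5 × 19.6)) = 3.037 in.
A_s = 0.85 f'_c a b / f_y = 0.85 × 5 × 3.037 × 19.6 / 60 = 4.216 in².

A_s ≈ 4.22 in²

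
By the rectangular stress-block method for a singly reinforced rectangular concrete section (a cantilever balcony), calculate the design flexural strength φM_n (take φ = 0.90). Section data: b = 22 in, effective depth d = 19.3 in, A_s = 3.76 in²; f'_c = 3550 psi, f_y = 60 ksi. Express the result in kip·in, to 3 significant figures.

φM_n ≈ 3570 kip·in

T = A_s f_y = 3.76 × 60 = 225.6 kips.
a = T/(0.85 f'_c b) = 225.6/(0.85 × 3.55 × 22) = 3.398 in.
M_n = T(d − a/2) = 225.6 × (19.3 − 1.699) = 3970.8 kip·in.
φM_n = 0.90 × 3970.8 = 3573.7 kip·in.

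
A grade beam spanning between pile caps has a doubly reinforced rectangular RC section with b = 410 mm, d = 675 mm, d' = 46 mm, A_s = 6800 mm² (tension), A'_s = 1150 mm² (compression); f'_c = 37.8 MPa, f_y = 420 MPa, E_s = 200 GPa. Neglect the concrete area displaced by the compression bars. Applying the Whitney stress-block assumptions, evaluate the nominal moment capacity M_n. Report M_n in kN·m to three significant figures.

M_n ≈ 1690 kN·m

Assume both tension and compression steel yield.
Net tension couple steel: A_s − A'_s = 5650 mm².
a = (A_s − A'_s) f_y / (0.85 f'_c b) = 2373000/(0.85 × 37.8 × 410) = 180.14 mm.
c = a/β₁ = 180.14/0.78 = 230.95 mm; ε'_s = 0.003(c − d')/c = 0.0024 ≥ f_y/E_s = 0.0021, so compression steel does yield.
M_n = (A_s − A'_s) f_y (d − a/2) + A'_s f_y (d − d') = [2373000 × (675 − 90.07) + 483000 × (675 − 46)] × 10⁻⁶ = 1388.04 + 303.81 = 1691.85 kN·m.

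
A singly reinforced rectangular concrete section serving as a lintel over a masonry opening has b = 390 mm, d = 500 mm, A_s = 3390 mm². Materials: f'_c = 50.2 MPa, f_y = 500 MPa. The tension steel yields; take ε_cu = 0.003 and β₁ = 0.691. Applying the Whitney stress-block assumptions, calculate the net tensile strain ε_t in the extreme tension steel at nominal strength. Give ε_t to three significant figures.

a = A_s f_y/(0.85 f'_c b) = 101.86 mm.
β₁ = 0.691, so c = a/β₁ = 101.86/0.691 = 147.41 mm.
From the linear strain diagram with ε_cu = 0.003: ε_t = 0.003 (d − c)/c = 0.003 × (500 − 147.41)/147.41 = 0.00718.
Since ε_t ≥ 0.005, the section is tension-controlled.

ε_t ≈ 0.00718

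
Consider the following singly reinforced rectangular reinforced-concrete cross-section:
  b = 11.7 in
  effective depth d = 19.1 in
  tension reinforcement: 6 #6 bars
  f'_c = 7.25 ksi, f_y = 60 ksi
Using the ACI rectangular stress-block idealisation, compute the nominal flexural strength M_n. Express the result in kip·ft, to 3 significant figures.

A_s = 6 × 0.44 = 2.64 in².
T = A_s f_y = 2.64 × 60 = 158.4 kips.
a = T/(0.85 f'_c b) = 158.4/(0.85 × 7.25 × 11.7) = 2.197 in.
M_n = T(d − a/2) = 158.4 × (19.1 − 1.0985) = 2851.4 kip·in = 2851.4/12 = 237.62 kip·ft.

M_n ≈ 238 kip·ft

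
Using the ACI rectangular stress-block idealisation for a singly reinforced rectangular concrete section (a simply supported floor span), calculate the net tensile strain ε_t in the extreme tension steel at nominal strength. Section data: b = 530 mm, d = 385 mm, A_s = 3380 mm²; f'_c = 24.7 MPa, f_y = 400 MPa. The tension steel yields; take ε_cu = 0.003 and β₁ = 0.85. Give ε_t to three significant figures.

a = A_s f_y/(0.85 f'_c b) = 121.50 mm.
β₁ = 0.85, so c = a/β₁ = 121.50/0.85 = 142.94 mm.
From the linear strain diagram with ε_cu = 0.003: ε_t = 0.003 (d − c)/c = 0.003 × (385 − 142.94)/142.94 = 0.00508.
Since ε_t ≥ 0.005, the section is tension-controlled.

ε_t ≈ 0.00508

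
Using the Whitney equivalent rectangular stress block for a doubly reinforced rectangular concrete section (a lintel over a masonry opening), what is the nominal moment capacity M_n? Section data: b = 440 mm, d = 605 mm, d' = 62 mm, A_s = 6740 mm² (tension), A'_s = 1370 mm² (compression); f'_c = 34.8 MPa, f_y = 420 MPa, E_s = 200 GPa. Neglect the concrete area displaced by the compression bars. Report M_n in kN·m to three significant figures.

M_n ≈ 1480 kN·m

Assume both tension and compression steel yield.
Net tension couple steel: A_s − A'_s = 5370 mm².
a = (A_s − A'_s) f_y / (0.85 f'_c b) = 2255400/(0.85 × 34.8 × 440) = 173.29 mm.
c = a/β₁ = 173.29/0.801 = 216.34 mm; ε'_s = 0.003(c − d')/c = 0.0021 ≥ f_y/E_s = 0.0021, so compression steel does yield.
M_n = (A_s − A'_s) f_y (d − a/2) + A'_s f_y (d − d') = [2255400 × (605 − 86.645) + 575400 × (605 − 62)] × 10⁻⁶ = 1169.10 + 312.44 = 1481.54 kN·m.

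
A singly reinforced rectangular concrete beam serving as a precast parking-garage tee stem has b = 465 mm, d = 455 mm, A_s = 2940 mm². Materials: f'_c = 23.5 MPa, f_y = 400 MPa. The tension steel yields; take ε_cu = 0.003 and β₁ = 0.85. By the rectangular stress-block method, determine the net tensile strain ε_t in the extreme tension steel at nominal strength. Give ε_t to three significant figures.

a = A_s f_y/(0.85 f'_c b) = 126.61 mm.
β₁ = 0.85, so c = a/β₁ = 126.61/0.85 = 148.95 mm.
From the linear strain diagram with ε_cu = 0.003: ε_t = 0.003 (d − c)/c = 0.003 × (455 − 148.95)/148.95 = 0.00616.
Since ε_t ≥ 0.005, the section is tension-controlled.

ε_t ≈ 0.00616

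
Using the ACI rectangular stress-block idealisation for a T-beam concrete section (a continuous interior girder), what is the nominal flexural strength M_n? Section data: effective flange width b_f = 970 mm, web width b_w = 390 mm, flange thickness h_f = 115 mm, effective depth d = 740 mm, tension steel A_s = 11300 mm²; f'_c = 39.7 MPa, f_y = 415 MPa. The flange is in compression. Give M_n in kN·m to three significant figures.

M_n ≈ 3110 kN·m

Tension: T = A_s f_y = 11300 × 415 = 4689500 N.
Try a within the flange: a = T/(0.85 f'_c b_f) = 4689500/(0.85 × 39.7 × 970) = 143.27 mm.
a = 143.27 > h_f = 115 mm: the block extends into the web. Split into flange-overhang and web parts.
C_f = 0.85 f'_c (b_f − b_w) h_f = 0.85 × 39.7 × (970 − 390) × 115 = 2250792 N.
Remaining web compression depth: a_w = (T − C_f)/(0.85 f'_c b_w) = (4689500 − 2250792)/(0.85 × 39.7 × 390) = 185.30 mm.
M_n = C_f(d − h_f/2) + (T − C_f)(d − a_w/2) = 2250792 × (740 − 57.5) + 2438708 × (740 − 92.65) = 1536.17 + 1578.70 = 3114.87 × 10⁶ N·mm.
M_n = 3114.87 kN·m.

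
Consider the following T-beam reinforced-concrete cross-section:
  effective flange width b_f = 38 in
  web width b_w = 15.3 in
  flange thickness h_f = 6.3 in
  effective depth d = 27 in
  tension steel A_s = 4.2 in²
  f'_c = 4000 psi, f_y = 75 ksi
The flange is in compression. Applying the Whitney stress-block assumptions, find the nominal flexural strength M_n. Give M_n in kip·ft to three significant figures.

M_n ≈ 677 kip·ft

Tension: T = A_s f_y = 4.2 × 75 = 315 kips.
Try a within the flange: a = T/(0.85 f'_c b_f) = 315/(0.85 × 4 × 38) = 2.438 in.
Since a = 2.438 ≤ h_f = 6.3 in, the stress block lies entirely in the flange; analyse as a rectangular beam of width b_f.
M_n = T(d − a/2) = 315 × (27 − 1.219) = 8121.0 kip·in.
M_n = 8121.0/12 = 676.75 kip·ft.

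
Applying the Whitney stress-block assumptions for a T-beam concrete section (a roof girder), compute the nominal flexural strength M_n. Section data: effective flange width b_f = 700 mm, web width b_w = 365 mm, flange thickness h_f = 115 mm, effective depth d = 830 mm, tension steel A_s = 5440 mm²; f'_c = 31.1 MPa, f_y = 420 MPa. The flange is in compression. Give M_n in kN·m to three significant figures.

M_n ≈ 1750 kN·m

Tension: T = A_s f_y = 5440 × 420 = 2284800 N.
Try a within the flange: a = T/(0.85 f'_c b_f) = 2284800/(0.85 × 31.1 × 700) = 123.47 mm.
a = 123.47 > h_f = 115 mm: the block extends into the web. Split into flange-overhang and web parts.
C_f = 0.85 f'_c (b_f − b_w) h_f = 0.85 × 31.1 × (700 − 365) × 115 = 1018408 N.
Remaining web compression depth: a_w = (T − C_f)/(0.85 f'_c b_w) = (2284800 − 1018408)/(0.85 × 31.1 × 365) = 131.25 mm.
M_n = C_f(d − h_f/2) + (T − C_f)(d − a_w/2) = 1018408 × (830 − 57.5) + 1266392 × (830 − 65.625) = 786.72 + 968.00 = 1754.72 × 10⁶ N·mm.
M_n = 1754.72 kN·m.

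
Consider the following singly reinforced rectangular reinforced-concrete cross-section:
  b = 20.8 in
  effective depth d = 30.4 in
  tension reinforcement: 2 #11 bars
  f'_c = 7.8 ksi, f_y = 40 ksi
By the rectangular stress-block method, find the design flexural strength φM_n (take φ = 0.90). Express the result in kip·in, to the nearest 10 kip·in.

φM_n ≈ 3360 kip·in

A_s = 2 × 1.56 = 3.12 in².
T = A_s f_y = 3.12 × 40 = 124.8 kips.
a = T/(0.85 f'_c b) = 124.8/(0.85 × 7.8 × 20.8) = 0.905 in.
M_n = T(d − a/2) = 124.8 × (30.4 − 0.4525) = 3737.4 kip·in.
φM_n = 0.90 × 3737.4 = 3363.7 kip·in.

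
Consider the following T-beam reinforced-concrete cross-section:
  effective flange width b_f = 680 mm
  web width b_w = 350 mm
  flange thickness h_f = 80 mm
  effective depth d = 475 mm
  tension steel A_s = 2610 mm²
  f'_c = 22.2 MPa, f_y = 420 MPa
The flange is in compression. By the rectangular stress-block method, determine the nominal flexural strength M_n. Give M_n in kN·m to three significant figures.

Tension: T = A_s f_y = 2610 × 420 = 1096200 N.
Try a within the flange: a = T/(0.85 f'_c b_f) = 1096200/(0.85 × 22.2 × 680) = 85.43 mm.
a = 85.43 > h_f = 80 mm: the block extends into the web. Split into flange-overhang and web parts.
C_f = 0.85 f'_c (b_f − b_w) h_f = 0.85 × 22.2 × (680 − 350) × 80 = 498168 N.
Remaining web compression depth: a_w = (T − C_f)/(0.85 f'_c b_w) = (1096200 − 498168)/(0.85 × 22.2 × 350) = 90.55 mm.
M_n = C_f(d − h_f/2) + (T − C_f)(d − a_w/2) = 498168 × (475 − 40) + 598032 × (475 − 45.275) = 216.70 + 256.99 = 473.69 × 10⁶ N·mm.
M_n = 473.69 kN·m.

M_n ≈ 474 kN·m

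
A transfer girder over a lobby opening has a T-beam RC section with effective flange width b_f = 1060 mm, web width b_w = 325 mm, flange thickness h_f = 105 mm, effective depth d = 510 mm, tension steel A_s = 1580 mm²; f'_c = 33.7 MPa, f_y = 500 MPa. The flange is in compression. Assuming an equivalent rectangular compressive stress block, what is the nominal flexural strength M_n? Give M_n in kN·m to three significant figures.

M_n ≈ 393 kN·m

Tension: T = A_s f_y = 1580 × 500 = 790000 N.
Try a within the flange: a = T/(0.85 f'_c b_f) = 790000/(0.85 × 33.7 × 1060) = 26.02 mm.
Since a = 26.02 ≤ h_f = 105 mm, the stress block lies entirely in the flange; analyse as a rectangular beam of width b_f.
M_n = T(d − a/2) = 790000 × (510 − 13.01) = 392.62 × 10⁶ N·mm.
M_n = 392.62 kN·m.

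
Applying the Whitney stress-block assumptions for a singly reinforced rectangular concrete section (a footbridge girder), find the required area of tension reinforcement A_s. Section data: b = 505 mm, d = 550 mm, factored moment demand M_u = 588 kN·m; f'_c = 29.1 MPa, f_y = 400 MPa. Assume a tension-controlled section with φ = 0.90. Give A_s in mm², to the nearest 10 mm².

M_n = M_u/φ = 588/0.90 = 653.333 kN·m.
With M_n = 0.85 f'_c a b (d − a/2), solve the quadratic for a:
a = d − √(d² − 2M_n/(0.85 f'_c b)) = 550 − √(550² − 2 × 653.333×10⁶/(0.85 × 29.1 × 505)) = 105.15 mm.
A_s = 0.85 f'_c a b / f_y = 0.85 × 29.1 × 105.15 × 505 / 400 = 3283.6 mm².

A_s ≈ 3280 mm²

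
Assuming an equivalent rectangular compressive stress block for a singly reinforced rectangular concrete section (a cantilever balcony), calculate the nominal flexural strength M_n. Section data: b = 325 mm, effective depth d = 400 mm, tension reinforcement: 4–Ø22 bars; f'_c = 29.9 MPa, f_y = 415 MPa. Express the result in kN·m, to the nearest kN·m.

M_n ≈ 228 kN·m

A_s = 4 × 380 = 1520 mm².
T = A_s f_y = 1520 × 415 = 630800 N = 630.8 kN.
From C = T: a = T/(0.85 f'_c b) = 630800/(0.85 × 29.9 × 325) = 76.37 mm.
M_n = T(d − a/2) = 630.8 kN × (400 − 38.185) mm = 228.23 kN·m.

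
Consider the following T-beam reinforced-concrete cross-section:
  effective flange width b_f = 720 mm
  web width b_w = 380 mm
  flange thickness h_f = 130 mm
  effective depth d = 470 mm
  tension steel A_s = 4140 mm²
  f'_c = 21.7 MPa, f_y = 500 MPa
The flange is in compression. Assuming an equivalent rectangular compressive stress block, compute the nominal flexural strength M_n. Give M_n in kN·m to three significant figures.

M_n ≈ 808 kN·m

Tension: T = A_s f_y = 4140 × 500 = 2070000 N.
Try a within the flange: a = T/(0.85 f'_c b_f) = 2070000/(0.85 × 21.7 × 720) = 155.87 mm.
a = 155.87 > h_f = 130 mm: the block extends into the web. Split into flange-overhang and web parts.
C_f = 0.85 f'_c (b_f − b_w) h_f = 0.85 × 21.7 × (720 − 380) × 130 = 815269 N.
Remaining web compression depth: a_w = (T − C_f)/(0.85 f'_c b_w) = (2070000 − 815269)/(0.85 × 21.7 × 380) = 179.01 mm.
M_n = C_f(d − h_f/2) + (T − C_f)(d − a_w/2) = 815269 × (470 − 65) + 1254731 × (470 − 89.505) = 330.18 + 477.42 = 807.60 × 10⁶ N·mm.
M_n = 807.60 kN·m.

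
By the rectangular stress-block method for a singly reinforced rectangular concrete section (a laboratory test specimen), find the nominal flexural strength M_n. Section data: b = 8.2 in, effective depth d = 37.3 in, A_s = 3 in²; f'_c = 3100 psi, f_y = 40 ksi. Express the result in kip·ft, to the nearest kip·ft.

M_n ≈ 345 kip·ft

T = A_s f_y = 3 × 40 = 120 kips.
a = T/(0.85 f'_c b) = 120/(0.85 × 3.1 × 8.2) = 5.554 in.
M_n = T(d − a/2) = 120 × (37.3 − 2.777) = 4142.8 kip·in = 4142.8/12 = 345.23 kip·ft.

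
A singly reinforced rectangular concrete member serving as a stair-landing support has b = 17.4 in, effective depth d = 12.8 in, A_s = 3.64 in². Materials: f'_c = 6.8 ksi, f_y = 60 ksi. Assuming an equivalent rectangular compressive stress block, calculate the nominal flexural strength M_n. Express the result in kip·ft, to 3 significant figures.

M_n ≈ 213 kip·ft

T = A_s f_y = 3.64 × 60 = 218.4 kips.
a = T/(0.85 f'_c b) = 218.4/(0.85 × 6.8 × 17.4) = 2.172 in.
M_n = T(d − a/2) = 218.4 × (12.8 − 1.086) = 2558.3 kip·in = 2558.3/12 = 213.19 kip·ft.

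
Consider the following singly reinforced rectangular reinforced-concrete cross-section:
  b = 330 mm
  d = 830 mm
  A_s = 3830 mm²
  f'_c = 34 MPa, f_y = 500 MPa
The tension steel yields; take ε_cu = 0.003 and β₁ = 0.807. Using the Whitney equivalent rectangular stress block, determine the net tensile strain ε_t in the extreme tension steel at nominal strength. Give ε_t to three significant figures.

ε_t ≈ 0.00701

a = A_s f_y/(0.85 f'_c b) = 200.80 mm.
β₁ = 0.807, so c = a/β₁ = 200.80/0.807 = 248.82 mm.
From the linear strain diagram with ε_cu = 0.003: ε_t = 0.003 (d − c)/c = 0.003 × (830 − 248.82)/248.82 = 0.00701.
Since ε_t ≥ 0.005, the section is tension-controlled.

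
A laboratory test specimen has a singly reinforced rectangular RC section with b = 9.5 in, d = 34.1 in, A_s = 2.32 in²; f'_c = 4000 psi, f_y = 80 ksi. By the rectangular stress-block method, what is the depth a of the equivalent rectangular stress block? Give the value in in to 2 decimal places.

T = A_s f_y = 2.32 × 80 = 185.6 kips.
a = T/(0.85 f'_c b) = 185.6/(0.85 × 4 × 9.5) = 5.75 in.

a ≈ 5.75 in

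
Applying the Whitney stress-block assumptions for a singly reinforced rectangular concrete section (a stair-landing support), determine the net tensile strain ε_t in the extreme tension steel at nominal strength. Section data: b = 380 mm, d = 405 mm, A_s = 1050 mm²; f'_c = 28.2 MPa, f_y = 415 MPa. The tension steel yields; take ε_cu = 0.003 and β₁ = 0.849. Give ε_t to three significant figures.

a = A_s f_y/(0.85 f'_c b) = 47.84 mm.
β₁ = 0.849, so c = a/β₁ = 47.84/0.849 = 56.35 mm.
From the linear strain diagram with ε_cu = 0.003: ε_t = 0.003 (d − c)/c = 0.003 × (405 − 56.35)/56.35 = 0.0186.
Since ε_t ≥ 0.005, the section is tension-controlled.

ε_t ≈ 0.0186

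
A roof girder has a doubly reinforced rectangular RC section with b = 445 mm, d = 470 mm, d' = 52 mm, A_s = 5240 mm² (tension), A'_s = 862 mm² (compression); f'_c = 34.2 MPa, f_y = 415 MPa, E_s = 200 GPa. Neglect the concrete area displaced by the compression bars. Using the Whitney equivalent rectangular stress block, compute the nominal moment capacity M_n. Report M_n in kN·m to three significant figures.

M_n ≈ 876 kN·m

Assume both tension and compression steel yield.
Net tension couple steel: A_s − A'_s = 4378 mm².
a = (A_s − A'_s) f_y / (0.85 f'_c b) = 1816870/(0.85 × 34.2 × 445) = 140.45 mm.
c = a/β₁ = 140.45/0.806 = 174.26 mm; ε'_s = 0.003(c − d')/c = 0.0021 ≥ f_y/E_s = 0.0021, so compression steel does yield.
M_n = (A_s − A'_s) f_y (d − a/2) + A'_s f_y (d − d') = [1816870 × (470 − 70.225) + 357730 × (470 − 52)] × 10⁻⁶ = 726.34 + 149.53 = 875.87 kN·m.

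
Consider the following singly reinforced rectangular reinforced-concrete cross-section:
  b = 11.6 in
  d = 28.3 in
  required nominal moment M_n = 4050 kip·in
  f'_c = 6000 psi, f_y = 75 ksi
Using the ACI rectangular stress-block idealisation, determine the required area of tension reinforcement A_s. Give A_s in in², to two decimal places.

A_s ≈ 2.00 in²

From M_n = 0.85 f'_c a b (d − a/2):
a = d − √(d² − 2M_n/(0.85 f'_c b)) = 28.3 − √(28.3² − 2 × 4050/(0.85 × 6 × 11.6)) = 2.532 in.
A_s = 0.85 f'_c a b / f_y = 0.85 × 6 × 2.532 × 11.6 / 75 = 1.997 in².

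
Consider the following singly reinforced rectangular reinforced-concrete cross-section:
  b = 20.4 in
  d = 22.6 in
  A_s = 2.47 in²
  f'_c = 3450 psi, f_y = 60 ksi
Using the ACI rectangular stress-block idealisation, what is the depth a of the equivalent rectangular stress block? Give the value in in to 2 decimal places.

T = A_s f_y = 2.47 × 60 = 148.2 kips.
a = T/(0.85 f'_c b) = 148.2/(0.85 × 3.45 × 20.4) = 2.48 in.

a ≈ 2.48 in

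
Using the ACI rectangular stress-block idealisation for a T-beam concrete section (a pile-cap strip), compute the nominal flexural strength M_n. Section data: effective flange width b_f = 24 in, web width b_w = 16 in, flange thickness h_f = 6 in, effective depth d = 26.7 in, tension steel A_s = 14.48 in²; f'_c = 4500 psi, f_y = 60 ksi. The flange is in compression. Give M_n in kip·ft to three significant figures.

M_n ≈ 1570 kip·ft

Tension: T = A_s f_y = 14.48 × 60 = 868.8 kips.
Try a within the flange: a = T/(0.85 f'_c b_f) = 868.8/(0.85 × 4.5 × 24) = 9.464 in.
a = 9.464 > h_f = 6 in: the block extends into the web. Split into flange-overhang and web parts.
C_f = 0.85 f'_c (b_f − b_w) h_f = 0.85 × 4.5 × (24 − 16) × 6 = 183.6 kips.
Remaining web compression depth: a_w = (T − C_f)/(0.85 f'_c b_w) = (868.8 − 183.6)/(0.85 × 4.5 × 16) = 11.196 in.
M_n = C_f(d − h_f/2) + (T − C_f)(d − a_w/2) = 183.6 × (26.7 − 3) + 685.2 × (26.7 − 5.598) = 4351.3 + 14459.1 = 18810.4 kip·in.
M_n = 18810.4/12 = 1567.53 kip·ft.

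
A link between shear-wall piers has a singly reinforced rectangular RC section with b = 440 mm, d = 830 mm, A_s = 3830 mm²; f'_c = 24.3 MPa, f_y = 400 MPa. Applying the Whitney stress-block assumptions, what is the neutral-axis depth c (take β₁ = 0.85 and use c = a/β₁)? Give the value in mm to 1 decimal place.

c ≈ 198.3 mm

T = A_s f_y = 3830 × 400 = 1532000 N = 1532 kN.
Setting C = 0.85 f'_c a b equal to T: a = 1532000/(0.85 × 24.3 × 440) = 168.570 mm.
With β₁ = 0.85, c = a/β₁ = 168.570/0.85 = 198.3 mm.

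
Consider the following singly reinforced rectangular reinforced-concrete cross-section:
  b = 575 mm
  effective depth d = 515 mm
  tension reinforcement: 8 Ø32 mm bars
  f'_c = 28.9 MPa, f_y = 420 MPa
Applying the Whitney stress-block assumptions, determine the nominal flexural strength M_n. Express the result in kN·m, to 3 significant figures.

M_n ≈ 1130 kN·m

A_s = 8 × 804 = 6432 mm².
T = A_s f_y = 6432 × 420 = 2701440 N = 2701.44 kN.
From C = T: a = T/(0.85 f'_c b) = 2701440/(0.85 × 28.9 × 575) = 191.25 mm.
M_n = T(d − a/2) = 2701.44 kN × (515 − 95.625) mm = 1132.92 kN·m.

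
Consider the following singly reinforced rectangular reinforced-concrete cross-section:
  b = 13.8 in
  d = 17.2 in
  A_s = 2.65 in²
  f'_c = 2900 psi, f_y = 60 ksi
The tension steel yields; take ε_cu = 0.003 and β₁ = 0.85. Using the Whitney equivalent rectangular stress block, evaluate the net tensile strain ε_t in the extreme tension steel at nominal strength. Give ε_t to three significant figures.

a = A_s f_y/(0.85 f'_c b) = 4.674 in.
β₁ = 0.85, so c = a/β₁ = 4.674/0.85 = 5.499 in.
From the linear strain diagram with ε_cu = 0.003: ε_t = 0.003 (d − c)/c = 0.003 × (17.2 − 5.499)/5.499 = 0.00638.
Since ε_t ≥ 0.005, the section is tension-controlled.

ε_t ≈ 0.00638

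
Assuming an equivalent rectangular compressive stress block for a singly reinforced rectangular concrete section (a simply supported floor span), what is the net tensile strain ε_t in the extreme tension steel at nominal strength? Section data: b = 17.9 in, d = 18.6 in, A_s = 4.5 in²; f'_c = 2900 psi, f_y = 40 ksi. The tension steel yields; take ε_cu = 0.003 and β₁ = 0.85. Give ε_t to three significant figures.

ε_t ≈ 0.00863

a = A_s f_y/(0.85 f'_c b) = 4.079 in.
β₁ = 0.85, so c = a/β₁ = 4.079/0.85 = 4.799 in.
From the linear strain diagram with ε_cu = 0.003: ε_t = 0.003 (d − c)/c = 0.003 × (18.6 − 4.799)/4.799 = 0.00863.
Since ε_t ≥ 0.005, the section is tension-controlled.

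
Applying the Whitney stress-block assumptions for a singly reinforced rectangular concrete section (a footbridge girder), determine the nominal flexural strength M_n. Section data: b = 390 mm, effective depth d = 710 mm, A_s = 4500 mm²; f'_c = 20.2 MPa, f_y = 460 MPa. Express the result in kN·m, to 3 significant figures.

M_n ≈ 1150 kN·m

T = A_s f_y = 4500 × 460 = 2070000 N = 2070 kN.
From C = T: a = T/(0.85 f'_c b) = 2070000/(0.85 × 20.2 × 390) = 309.13 mm.
M_n = T(d − a/2) = 2070 kN × (710 − 154.565) mm = 1149.75 kN·m.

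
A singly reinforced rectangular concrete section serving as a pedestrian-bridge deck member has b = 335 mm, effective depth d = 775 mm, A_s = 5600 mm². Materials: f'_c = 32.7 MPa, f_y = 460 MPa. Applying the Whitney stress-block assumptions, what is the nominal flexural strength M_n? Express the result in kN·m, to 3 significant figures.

T = A_s f_y = 5600 × 460 = 2576000 N = 2576 kN.
From C = T: a = T/(0.85 f'_c b) = 2576000/(0.85 × 32.7 × 335) = 276.65 mm.
M_n = T(d − a/2) = 2576 kN × (775 − 138.325) mm = 1640.07 kN·m.

M_n ≈ 1640 kN·m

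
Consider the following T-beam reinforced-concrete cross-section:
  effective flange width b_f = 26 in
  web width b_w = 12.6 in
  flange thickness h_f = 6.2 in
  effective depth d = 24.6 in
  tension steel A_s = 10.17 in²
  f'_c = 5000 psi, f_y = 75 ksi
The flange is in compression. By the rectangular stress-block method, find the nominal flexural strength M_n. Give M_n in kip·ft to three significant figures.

Tension: T = A_s f_y = 10.17 × 75 = 762.75 kips.
Try a within the flange: a = T/(0.85 f'_c b_f) = 762.75/(0.85 × 5 × 26) = 6.903 in.
a = 6.903 > h_f = 6.2 in: the block extends into the web. Split into flange-overhang and web parts.
C_f = 0.85 f'_c (b_f − b_w) h_f = 0.85 × 5 × (26 − 12.6) × 6.2 = 353.1 kips.
Remaining web compression depth: a_w = (T − C_f)/(0.85 f'_c b_w) = (762.75 − 353.1)/(0.85 × 5 × 12.6) = 7.650 in.
M_n = C_f(d − h_f/2) + (T − C_f)(d − a_w/2) = 353.1 × (24.6 − 3.1) + 409.65 × (24.6 − 3.825) = 7591.7 + 8510.5 = 16102.2 kip·in.
M_n = 16102.2/12 = 1341.85 kip·ft.

M_n ≈ 1340 kip·ft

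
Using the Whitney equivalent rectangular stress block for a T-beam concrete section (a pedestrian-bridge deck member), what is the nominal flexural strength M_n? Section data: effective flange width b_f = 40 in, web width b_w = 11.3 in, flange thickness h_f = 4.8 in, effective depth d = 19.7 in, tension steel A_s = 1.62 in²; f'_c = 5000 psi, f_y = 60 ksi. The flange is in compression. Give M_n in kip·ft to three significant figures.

Tension: T = A_s f_y = 1.62 × 60 = 97.2 kips.
Try a within the flange: a = T/(0.85 f'_c b_f) = 97.2/(0.85 × 5 × 40) = 0.572 in.
Since a = 0.572 ≤ h_f = 4.8 in, the stress block lies entirely in the flange; analyse as a rectangular beam of width b_f.
M_n = T(d − a/2) = 97.2 × (19.7 − 0.286) = 1887.0 kip·in.
M_n = 1887.0/12 = 157.25 kip·ft.

M_n ≈ 157 kip·ft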